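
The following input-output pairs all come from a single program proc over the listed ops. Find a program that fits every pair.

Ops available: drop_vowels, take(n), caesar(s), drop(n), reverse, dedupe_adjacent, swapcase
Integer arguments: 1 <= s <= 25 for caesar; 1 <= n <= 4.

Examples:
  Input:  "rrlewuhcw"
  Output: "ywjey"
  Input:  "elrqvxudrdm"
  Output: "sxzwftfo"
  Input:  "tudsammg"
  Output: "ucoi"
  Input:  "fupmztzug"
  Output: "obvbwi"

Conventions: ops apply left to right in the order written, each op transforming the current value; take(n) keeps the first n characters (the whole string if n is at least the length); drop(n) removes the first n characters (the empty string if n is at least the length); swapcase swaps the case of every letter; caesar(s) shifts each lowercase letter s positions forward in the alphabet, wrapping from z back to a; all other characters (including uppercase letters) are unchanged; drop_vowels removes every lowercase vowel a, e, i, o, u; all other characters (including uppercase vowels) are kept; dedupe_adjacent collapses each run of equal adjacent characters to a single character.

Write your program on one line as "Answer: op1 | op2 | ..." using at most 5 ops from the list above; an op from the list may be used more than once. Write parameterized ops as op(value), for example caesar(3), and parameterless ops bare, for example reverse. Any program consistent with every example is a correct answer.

dedupe_adjacent | caesar(9) | drop(3) | caesar(19)

Check, running the answer program on each example:
  "rrlewuhcw" -> "rlewuhcw" -> "aunfdqlf" -> "fdqlf" -> "ywjey"
  "elrqvxudrdm" -> "elrqvxudrdm" -> "nuazegdmamv" -> "zegdmamv" -> "sxzwftfo"
  "tudsammg" -> "tudsamg" -> "cdmbjvp" -> "bjvp" -> "ucoi"
  "fupmztzug" -> "fupmztzug" -> "odyvicidp" -> "vicidp" -> "obvbwi"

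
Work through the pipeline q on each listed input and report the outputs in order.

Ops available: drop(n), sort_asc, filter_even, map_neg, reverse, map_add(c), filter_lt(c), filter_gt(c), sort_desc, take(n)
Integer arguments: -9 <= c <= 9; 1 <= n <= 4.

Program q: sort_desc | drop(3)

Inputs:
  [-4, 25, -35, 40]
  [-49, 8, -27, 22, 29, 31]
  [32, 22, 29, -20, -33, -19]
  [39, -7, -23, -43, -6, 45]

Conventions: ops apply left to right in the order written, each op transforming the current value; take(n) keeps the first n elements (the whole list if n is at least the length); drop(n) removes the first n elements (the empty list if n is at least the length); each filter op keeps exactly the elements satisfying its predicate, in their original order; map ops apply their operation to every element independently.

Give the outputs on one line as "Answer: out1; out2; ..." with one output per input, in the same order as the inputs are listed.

[-35]; [8, -27, -49]; [-19, -20, -33]; [-7, -23, -43]

Execution, op by op:
  [-4, 25, -35, 40] -> [40, 25, -4, -35] -> [-35]
  [-49, 8, -27, 22, 29, 31] -> [31, 29, 22, 8, -27, -49] -> [8, -27, -49]
  [32, 22, 29, -20, -33, -19] -> [32, 29, 22, -19, -20, -33] -> [-19, -20, -33]
  [39, -7, -23, -43, -6, 45] -> [45, 39, -6, -7, -23, -43] -> [-7, -23, -43]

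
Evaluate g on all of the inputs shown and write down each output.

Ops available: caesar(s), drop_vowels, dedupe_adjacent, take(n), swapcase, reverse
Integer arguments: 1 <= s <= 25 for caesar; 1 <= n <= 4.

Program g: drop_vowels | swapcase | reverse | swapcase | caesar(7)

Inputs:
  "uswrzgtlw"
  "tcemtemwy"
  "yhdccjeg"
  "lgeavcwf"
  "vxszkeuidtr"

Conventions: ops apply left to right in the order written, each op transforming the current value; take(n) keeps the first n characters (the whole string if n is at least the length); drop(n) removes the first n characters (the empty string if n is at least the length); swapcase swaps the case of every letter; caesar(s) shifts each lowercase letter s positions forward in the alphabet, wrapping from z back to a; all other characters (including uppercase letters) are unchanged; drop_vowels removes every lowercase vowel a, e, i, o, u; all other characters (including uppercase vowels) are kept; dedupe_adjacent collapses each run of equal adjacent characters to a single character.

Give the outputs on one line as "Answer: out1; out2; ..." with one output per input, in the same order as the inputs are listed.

"dsangydz"; "fdtatja"; "nqjjkof"; "mdjcns"; "yakrgzec"

Execution, op by op:
  "uswrzgtlw" -> "swrzgtlw" -> "SWRZGTLW" -> "WLTGZRWS" -> "wltgzrws" -> "dsangydz"
  "tcemtemwy" -> "tcmtmwy" -> "TCMTMWY" -> "YWMTMCT" -> "ywmtmct" -> "fdtatja"
  "yhdccjeg" -> "yhdccjg" -> "YHDCCJG" -> "GJCCDHY" -> "gjccdhy" -> "nqjjkof"
  "lgeavcwf" -> "lgvcwf" -> "LGVCWF" -> "FWCVGL" -> "fwcvgl" -> "mdjcns"
  "vxszkeuidtr" -> "vxszkdtr" -> "VXSZKDTR" -> "RTDKZSXV" -> "rtdkzsxv" -> "yakrgzec"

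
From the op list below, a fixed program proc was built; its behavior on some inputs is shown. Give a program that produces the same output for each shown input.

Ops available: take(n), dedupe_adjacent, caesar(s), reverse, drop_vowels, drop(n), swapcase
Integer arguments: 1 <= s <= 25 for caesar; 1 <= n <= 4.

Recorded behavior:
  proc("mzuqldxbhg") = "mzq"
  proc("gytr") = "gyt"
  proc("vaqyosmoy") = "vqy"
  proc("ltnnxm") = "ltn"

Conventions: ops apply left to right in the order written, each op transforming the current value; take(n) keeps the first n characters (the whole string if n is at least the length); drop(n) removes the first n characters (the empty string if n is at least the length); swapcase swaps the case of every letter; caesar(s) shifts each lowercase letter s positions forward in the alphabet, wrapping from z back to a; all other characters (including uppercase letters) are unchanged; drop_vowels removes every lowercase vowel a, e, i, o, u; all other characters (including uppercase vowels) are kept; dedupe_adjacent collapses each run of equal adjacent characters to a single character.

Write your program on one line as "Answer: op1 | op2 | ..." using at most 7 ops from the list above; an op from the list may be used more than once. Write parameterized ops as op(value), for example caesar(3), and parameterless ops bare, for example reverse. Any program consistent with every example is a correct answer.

drop_vowels | caesar(9) | dedupe_adjacent | caesar(8) | caesar(9) | take(3)

Check, running the answer program on each example:
  "mzuqldxbhg" -> "mzqldxbhg" -> "vizumgkqp" -> "vizumgkqp" -> "dqhcuosyx" -> "mzqldxbhg" -> "mzq"
  "gytr" -> "gytr" -> "phca" -> "phca" -> "xpki" -> "gytr" -> "gyt"
  "vaqyosmoy" -> "vqysmy" -> "ezhbvh" -> "ezhbvh" -> "mhpjdp" -> "vqysmy" -> "vqy"
  "ltnnxm" -> "ltnnxm" -> "ucwwgv" -> "ucwgv" -> "ckeod" -> "ltnxm" -> "ltn"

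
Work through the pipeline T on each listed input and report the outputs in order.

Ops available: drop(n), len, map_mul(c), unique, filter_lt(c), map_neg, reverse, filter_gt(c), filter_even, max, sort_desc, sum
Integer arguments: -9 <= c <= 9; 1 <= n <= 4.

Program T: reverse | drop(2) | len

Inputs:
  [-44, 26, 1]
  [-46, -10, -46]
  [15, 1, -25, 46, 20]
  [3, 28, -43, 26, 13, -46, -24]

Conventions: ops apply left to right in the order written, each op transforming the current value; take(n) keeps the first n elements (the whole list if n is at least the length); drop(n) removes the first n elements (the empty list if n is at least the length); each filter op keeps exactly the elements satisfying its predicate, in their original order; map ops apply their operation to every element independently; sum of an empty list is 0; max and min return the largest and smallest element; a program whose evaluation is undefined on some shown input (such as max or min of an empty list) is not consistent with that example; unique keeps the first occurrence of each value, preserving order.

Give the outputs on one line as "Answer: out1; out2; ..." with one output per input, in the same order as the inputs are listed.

1; 1; 3; 5

Execution, op by op:
  [-44, 26, 1] -> [1, 26, -44] -> [-44] -> 1
  [-46, -10, -46] -> [-46, -10, -46] -> [-46] -> 1
  [15, 1, -25, 46, 20] -> [20, 46, -25, 1, 15] -> [-25, 1, 15] -> 3
  [3, 28, -43, 26, 13, -46, -24] -> [-24, -46, 13, 26, -43, 28, 3] -> [13, 26, -43, 28, 3] -> 5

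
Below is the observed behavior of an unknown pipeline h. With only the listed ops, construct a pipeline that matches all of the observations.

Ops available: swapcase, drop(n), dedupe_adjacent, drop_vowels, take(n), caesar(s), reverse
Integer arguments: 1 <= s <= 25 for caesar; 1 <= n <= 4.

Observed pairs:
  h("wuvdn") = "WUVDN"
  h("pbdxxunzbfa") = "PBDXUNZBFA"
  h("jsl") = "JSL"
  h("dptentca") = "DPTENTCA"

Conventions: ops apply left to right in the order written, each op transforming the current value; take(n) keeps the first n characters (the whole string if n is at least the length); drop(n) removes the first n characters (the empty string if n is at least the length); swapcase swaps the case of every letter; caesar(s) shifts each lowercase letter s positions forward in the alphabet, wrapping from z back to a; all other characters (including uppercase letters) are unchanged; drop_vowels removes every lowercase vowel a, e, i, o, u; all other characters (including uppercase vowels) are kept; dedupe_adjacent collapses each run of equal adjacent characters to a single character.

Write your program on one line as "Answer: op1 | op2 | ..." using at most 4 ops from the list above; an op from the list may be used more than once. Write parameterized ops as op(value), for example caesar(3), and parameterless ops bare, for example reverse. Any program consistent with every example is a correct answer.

dedupe_adjacent | reverse | swapcase | reverse

Check, running the answer program on each example:
  "wuvdn" -> "wuvdn" -> "ndvuw" -> "NDVUW" -> "WUVDN"
  "pbdxxunzbfa" -> "pbdxunzbfa" -> "afbznuxdbp" -> "AFBZNUXDBP" -> "PBDXUNZBFA"
  "jsl" -> "jsl" -> "lsj" -> "LSJ" -> "JSL"
  "dptentca" -> "dptentca" -> "actnetpd" -> "ACTNETPD" -> "DPTENTCA"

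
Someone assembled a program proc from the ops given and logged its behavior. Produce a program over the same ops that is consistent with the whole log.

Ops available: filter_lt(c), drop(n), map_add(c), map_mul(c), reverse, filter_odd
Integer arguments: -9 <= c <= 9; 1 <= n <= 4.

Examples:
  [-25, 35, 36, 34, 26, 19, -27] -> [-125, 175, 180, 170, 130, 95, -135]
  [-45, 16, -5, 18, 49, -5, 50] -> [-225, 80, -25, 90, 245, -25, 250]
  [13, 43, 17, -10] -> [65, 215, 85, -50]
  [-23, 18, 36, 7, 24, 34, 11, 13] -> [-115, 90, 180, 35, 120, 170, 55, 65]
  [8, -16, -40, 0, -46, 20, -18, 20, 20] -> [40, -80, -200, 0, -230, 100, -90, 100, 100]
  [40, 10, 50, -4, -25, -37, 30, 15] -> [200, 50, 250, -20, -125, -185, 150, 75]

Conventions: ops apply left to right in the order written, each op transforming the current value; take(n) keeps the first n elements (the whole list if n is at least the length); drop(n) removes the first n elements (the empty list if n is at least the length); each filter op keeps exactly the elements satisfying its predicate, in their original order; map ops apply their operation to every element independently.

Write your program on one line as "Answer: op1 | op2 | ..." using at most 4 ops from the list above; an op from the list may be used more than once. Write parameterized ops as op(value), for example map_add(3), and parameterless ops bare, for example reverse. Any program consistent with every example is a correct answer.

reverse | map_mul(5) | reverse

Check, running the answer program on each example:
  [-25, 35, 36, 34, 26, 19, -27] -> [-27, 19, 26, 34, 36, 35, -25] -> [-135, 95, 130, 170, 180, 175, -125] -> [-125, 175, 180, 170, 130, 95, -135]
  [-45, 16, -5, 18, 49, -5, 50] -> [50, -5, 49, 18, -5, 16, -45] -> [250, -25, 245, 90, -25, 80, -225] -> [-225, 80, -25, 90, 245, -25, 250]
  [13, 43, 17, -10] -> [-10, 17, 43, 13] -> [-50, 85, 215, 65] -> [65, 215, 85, -50]
  [-23, 18, 36, 7, 24, 34, 11, 13] -> [13, 11, 34, 24, 7, 36, 18, -23] -> [65, 55, 170, 120, 35, 180, 90, -115] -> [-115, 90, 180, 35, 120, 170, 55, 65]
  [8, -16, -40, 0, -46, 20, -18, 20, 20] -> [20, 20, -18, 20, -46, 0, -40, -16, 8] -> [100, 100, -90, 100, -230, 0, -200, -80, 40] -> [40, -80, -200, 0, -230, 100, -90, 100, 100]
  [40, 10, 50, -4, -25, -37, 30, 15] -> [15, 30, -37, -25, -4, 50, 10, 40] -> [75, 150, -185, -125, -20, 250, 50, 200] -> [200, 50, 250, -20, -125, -185, 150, 75]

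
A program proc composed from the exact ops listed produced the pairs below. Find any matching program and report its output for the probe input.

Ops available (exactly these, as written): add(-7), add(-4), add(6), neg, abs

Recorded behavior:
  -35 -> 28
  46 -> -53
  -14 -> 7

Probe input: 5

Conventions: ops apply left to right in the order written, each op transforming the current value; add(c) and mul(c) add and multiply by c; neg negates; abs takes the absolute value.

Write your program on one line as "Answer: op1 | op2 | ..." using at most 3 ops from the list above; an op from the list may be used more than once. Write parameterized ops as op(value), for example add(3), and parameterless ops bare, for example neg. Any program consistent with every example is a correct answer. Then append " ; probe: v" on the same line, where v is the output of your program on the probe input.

neg | add(-7) ; probe: -12

Check, running the answer program on each example:
  -35 -> 35 -> 28
  46 -> -46 -> -53
  -14 -> 14 -> 7
  probe: 5 -> -5 -> -12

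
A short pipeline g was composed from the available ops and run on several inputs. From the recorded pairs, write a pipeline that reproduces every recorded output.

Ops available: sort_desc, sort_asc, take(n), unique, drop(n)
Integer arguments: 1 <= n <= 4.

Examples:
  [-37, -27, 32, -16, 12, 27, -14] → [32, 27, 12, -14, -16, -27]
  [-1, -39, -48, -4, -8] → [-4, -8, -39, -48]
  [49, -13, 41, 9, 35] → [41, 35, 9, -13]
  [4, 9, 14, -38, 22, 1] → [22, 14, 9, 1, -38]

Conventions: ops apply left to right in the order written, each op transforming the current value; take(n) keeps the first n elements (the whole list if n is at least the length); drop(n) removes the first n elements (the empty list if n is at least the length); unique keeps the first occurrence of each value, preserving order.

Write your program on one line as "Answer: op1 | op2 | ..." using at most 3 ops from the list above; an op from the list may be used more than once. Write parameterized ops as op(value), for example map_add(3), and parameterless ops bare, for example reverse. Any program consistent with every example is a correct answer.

drop(1) | sort_desc

Check, running the answer program on each example:
  [-37, -27, 32, -16, 12, 27, -14] -> [-27, 32, -16, 12, 27, -14] -> [32, 27, 12, -14, -16, -27]
  [-1, -39, -48, -4, -8] -> [-39, -48, -4, -8] -> [-4, -8, -39, -48]
  [49, -13, 41, 9, 35] -> [-13, 41, 9, 35] -> [41, 35, 9, -13]
  [4, 9, 14, -38, 22, 1] -> [9, 14, -38, 22, 1] -> [22, 14, 9, 1, -38]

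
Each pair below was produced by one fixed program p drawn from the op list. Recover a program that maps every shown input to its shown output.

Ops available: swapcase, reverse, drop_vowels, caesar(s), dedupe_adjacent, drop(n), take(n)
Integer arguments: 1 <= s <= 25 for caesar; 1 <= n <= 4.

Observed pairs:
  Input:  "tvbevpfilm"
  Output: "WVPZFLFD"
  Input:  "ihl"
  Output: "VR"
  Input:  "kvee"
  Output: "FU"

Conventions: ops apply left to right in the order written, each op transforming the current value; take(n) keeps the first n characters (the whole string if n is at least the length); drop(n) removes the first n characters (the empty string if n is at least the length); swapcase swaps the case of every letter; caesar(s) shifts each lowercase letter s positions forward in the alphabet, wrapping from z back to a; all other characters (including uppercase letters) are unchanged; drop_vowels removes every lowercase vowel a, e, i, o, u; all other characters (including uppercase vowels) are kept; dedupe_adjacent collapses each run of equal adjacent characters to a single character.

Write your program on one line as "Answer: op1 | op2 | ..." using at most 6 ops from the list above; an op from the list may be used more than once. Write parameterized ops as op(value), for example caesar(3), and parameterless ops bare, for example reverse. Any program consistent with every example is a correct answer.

drop_vowels | caesar(8) | caesar(2) | reverse | swapcase

Check, running the answer program on each example:
  "tvbevpfilm" -> "tvbvpflm" -> "bdjdxntu" -> "dflfzpvw" -> "wvpzflfd" -> "WVPZFLFD"
  "ihl" -> "hl" -> "pt" -> "rv" -> "vr" -> "VR"
  "kvee" -> "kv" -> "sd" -> "uf" -> "fu" -> "FU"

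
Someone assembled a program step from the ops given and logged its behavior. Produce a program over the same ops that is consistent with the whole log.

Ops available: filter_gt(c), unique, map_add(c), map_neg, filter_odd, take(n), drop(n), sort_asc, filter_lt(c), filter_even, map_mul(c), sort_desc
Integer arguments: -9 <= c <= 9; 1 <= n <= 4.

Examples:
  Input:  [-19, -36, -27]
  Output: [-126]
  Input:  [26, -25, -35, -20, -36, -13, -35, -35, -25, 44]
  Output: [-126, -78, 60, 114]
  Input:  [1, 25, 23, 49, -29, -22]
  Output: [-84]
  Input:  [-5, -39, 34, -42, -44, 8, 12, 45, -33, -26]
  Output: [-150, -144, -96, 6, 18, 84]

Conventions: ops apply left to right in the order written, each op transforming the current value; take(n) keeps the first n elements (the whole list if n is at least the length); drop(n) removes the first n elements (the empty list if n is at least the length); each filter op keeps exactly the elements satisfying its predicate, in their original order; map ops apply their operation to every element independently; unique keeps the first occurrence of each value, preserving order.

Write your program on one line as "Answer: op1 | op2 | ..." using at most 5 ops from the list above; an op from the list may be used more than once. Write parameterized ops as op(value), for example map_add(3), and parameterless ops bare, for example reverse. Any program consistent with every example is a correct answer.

sort_asc | map_add(-6) | unique | filter_even | map_mul(3)

Check, running the answer program on each example:
  [-19, -36, -27] -> [-36, -27, -19] -> [-42, -33, -25] -> [-42, -33, -25] -> [-42] -> [-126]
  [26, -25, -35, -20, -36, -13, -35, -35, -25, 44] -> [-36, -35, -35, -35, -25, -25, -20, -13, 26, 44] -> [-42, -41, -41, -41, -31, -31, -26, -19, 20, 38] -> [-42, -41, -31, -26, -19, 20, 38] -> [-42, -26, 20, 38] -> [-126, -78, 60, 114]
  [1, 25, 23, 49, -29, -22] -> [-29, -22, 1, 23, 25, 49] -> [-35, -28, -5, 17, 19, 43] -> [-35, -28, -5, 17, 19, 43] -> [-28] -> [-84]
  [-5, -39, 34, -42, -44, 8, 12, 45, -33, -26] -> [-44, -42, -39, -33, -26, -5, 8, 12, 34, 45] -> [-50, -48, -45, -39, -32, -11, 2, 6, 28, 39] -> [-50, -48, -45, -39, -32, -11, 2, 6, 28, 39] -> [-50, -48, -32, 2, 6, 28] -> [-150, -144, -96, 6, 18, 84]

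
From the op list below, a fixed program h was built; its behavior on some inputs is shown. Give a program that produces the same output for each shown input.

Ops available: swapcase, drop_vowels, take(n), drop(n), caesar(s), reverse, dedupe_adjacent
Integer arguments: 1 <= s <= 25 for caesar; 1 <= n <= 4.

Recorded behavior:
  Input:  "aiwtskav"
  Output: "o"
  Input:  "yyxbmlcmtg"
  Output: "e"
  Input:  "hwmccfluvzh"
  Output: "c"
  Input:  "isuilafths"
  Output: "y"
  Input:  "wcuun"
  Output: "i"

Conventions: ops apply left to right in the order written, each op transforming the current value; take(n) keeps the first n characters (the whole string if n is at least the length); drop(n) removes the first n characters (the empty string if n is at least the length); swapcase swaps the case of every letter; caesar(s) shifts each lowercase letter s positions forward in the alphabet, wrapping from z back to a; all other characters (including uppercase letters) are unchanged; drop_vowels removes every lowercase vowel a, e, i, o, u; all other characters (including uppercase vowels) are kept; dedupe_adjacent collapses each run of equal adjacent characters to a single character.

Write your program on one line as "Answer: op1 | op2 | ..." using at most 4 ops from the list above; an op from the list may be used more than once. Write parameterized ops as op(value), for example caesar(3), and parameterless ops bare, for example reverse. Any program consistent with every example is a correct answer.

take(2) | drop(1) | caesar(6)

Check, running the answer program on each example:
  "aiwtskav" -> "ai" -> "i" -> "o"
  "yyxbmlcmtg" -> "yy" -> "y" -> "e"
  "hwmccfluvzh" -> "hw" -> "w" -> "c"
  "isuilafths" -> "is" -> "s" -> "y"
  "wcuun" -> "wc" -> "c" -> "i"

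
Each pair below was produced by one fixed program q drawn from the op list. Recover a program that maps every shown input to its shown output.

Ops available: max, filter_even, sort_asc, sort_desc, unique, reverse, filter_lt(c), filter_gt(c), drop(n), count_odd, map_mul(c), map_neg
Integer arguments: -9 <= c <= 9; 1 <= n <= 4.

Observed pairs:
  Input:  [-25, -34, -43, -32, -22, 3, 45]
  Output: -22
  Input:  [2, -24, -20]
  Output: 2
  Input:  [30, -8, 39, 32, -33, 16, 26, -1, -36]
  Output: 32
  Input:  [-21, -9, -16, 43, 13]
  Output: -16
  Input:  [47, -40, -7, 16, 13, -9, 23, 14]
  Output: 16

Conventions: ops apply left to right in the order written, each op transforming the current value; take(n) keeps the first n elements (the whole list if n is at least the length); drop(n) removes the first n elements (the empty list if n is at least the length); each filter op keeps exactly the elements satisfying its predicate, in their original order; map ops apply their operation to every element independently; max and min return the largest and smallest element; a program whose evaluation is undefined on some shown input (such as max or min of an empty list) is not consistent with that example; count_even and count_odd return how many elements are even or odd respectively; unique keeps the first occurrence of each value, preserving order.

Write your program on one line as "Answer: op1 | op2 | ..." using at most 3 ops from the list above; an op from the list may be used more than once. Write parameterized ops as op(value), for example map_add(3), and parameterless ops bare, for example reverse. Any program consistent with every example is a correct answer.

filter_even | sort_asc | max

Check, running the answer program on each example:
  [-25, -34, -43, -32, -22, 3, 45] -> [-34, -32, -22] -> [-34, -32, -22] -> -22
  [2, -24, -20] -> [2, -24, -20] -> [-24, -20, 2] -> 2
  [30, -8, 39, 32, -33, 16, 26, -1, -36] -> [30, -8, 32, 16, 26, -36] -> [-36, -8, 16, 26, 30, 32] -> 32
  [-21, -9, -16, 43, 13] -> [-16] -> [-16] -> -16
  [47, -40, -7, 16, 13, -9, 23, 14] -> [-40, 16, 14] -> [-40, 14, 16] -> 16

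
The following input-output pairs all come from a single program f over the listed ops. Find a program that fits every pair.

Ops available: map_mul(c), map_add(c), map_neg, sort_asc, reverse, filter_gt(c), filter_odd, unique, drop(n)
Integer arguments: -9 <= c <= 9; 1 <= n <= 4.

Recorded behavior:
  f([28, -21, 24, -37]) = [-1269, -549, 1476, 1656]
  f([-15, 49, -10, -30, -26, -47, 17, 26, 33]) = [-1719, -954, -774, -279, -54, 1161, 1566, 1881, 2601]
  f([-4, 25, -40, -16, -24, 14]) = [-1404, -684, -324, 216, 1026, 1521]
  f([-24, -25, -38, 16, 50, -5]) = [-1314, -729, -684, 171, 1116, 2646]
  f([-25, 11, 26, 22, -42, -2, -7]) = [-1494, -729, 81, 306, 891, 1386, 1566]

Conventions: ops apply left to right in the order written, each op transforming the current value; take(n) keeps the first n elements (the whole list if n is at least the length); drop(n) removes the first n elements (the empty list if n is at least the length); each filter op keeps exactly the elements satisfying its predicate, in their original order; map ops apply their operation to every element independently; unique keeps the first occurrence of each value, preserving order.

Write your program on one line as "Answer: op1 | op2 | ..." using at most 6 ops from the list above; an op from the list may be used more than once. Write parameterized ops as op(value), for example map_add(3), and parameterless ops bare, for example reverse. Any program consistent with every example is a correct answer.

sort_asc | map_add(7) | map_mul(-5) | map_add(-9) | map_mul(-9)

Check, running the answer program on each example:
  [28, -21, 24, -37] -> [-37, -21, 24, 28] -> [-30, -14, 31, 35] -> [150, 70, -155, -175] -> [141, 61, -164, -184] -> [-1269, -549, 1476, 1656]
  [-15, 49, -10, -30, -26, -47, 17, 26, 33] -> [-47, -30, -26, -15, -10, 17, 26, 33, 49] -> [-40, -23, -19, -8, -3, 24, 33, 40, 56] -> [200, 115, 95, 40, 15, -120, -165, -200, -280] -> [191, 106, 86, 31, 6, -129, -174, -209, -289] -> [-1719, -954, -774, -279, -54, 1161, 1566, 1881, 2601]
  [-4, 25, -40, -16, -24, 14] -> [-40, -24, -16, -4, 14, 25] -> [-33, -17, -9, 3, 21, 32] -> [165, 85, 45, -15, -105, -160] -> [156, 76, 36, -24, -114, -169] -> [-1404, -684, -324, 216, 1026, 1521]
  [-24, -25, -38, 16, 50, -5] -> [-38, -25, -24, -5, 16, 50] -> [-31, -18, -17, 2, 23, 57] -> [155, 90, 85, -10, -115, -285] -> [146, 81, 76, -19, -124, -294] -> [-1314, -729, -684, 171, 1116, 2646]
  [-25, 11, 26, 22, -42, -2, -7] -> [-42, -25, -7, -2, 11, 22, 26] -> [-35, -18, 0, 5, 18, 29, 33] -> [175, 90, 0, -25, -90, -145, -165] -> [166, 81, -9, -34, -99, -154, -174] -> [-1494, -729, 81, 306, 891, 1386, 1566]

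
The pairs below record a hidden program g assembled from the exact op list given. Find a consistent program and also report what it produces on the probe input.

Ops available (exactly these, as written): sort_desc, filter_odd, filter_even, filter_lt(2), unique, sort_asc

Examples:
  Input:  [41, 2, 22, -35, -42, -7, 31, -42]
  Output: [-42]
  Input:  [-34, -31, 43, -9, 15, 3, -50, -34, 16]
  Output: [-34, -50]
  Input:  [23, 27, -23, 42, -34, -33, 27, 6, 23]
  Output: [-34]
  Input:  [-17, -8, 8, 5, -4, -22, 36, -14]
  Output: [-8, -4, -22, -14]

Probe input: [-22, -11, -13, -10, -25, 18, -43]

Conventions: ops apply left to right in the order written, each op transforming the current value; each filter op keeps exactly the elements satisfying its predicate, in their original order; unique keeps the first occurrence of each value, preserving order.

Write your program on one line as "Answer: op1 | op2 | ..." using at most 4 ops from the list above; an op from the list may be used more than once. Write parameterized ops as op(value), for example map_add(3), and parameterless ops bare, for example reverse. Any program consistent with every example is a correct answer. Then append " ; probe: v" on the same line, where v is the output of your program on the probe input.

filter_lt(2) | filter_even | unique ; probe: [-22, -10]

Check, running the answer program on each example:
  [41, 2, 22, -35, -42, -7, 31, -42] -> [-35, -42, -7, -42] -> [-42, -42] -> [-42]
  [-34, -31, 43, -9, 15, 3, -50, -34, 16] -> [-34, -31, -9, -50, -34] -> [-34, -50, -34] -> [-34, -50]
  [23, 27, -23, 42, -34, -33, 27, 6, 23] -> [-23, -34, -33] -> [-34] -> [-34]
  [-17, -8, 8, 5, -4, -22, 36, -14] -> [-17, -8, -4, -22, -14] -> [-8, -4, -22, -14] -> [-8, -4, -22, -14]
  probe: [-22, -11, -13, -10, -25, 18, -43] -> [-22, -11, -13, -10, -25, -43] -> [-22, -10] -> [-22, -10]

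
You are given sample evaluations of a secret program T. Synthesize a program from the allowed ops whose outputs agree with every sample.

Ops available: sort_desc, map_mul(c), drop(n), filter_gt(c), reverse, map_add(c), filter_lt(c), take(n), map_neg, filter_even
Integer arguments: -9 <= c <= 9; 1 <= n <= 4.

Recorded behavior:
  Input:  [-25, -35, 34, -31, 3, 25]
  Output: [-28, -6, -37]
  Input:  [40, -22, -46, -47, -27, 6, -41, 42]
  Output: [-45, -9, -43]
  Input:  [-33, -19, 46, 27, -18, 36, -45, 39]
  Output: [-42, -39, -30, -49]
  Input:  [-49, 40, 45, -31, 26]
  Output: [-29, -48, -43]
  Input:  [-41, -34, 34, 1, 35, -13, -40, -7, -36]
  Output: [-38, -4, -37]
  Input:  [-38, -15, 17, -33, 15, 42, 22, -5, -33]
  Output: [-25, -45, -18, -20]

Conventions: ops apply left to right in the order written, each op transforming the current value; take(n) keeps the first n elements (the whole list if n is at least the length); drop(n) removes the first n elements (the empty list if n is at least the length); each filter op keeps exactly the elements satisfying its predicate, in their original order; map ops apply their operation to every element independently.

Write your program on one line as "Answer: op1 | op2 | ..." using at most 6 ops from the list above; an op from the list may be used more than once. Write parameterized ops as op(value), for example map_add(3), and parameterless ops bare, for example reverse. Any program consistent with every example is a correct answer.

map_mul(-1) | filter_lt(2) | map_neg | map_add(3) | map_neg | reverse

Check, running the answer program on each example:
  [-25, -35, 34, -31, 3, 25] -> [25, 35, -34, 31, -3, -25] -> [-34, -3, -25] -> [34, 3, 25] -> [37, 6, 28] -> [-37, -6, -28] -> [-28, -6, -37]
  [40, -22, -46, -47, -27, 6, -41, 42] -> [-40, 22, 46, 47, 27, -6, 41, -42] -> [-40, -6, -42] -> [40, 6, 42] -> [43, 9, 45] -> [-43, -9, -45] -> [-45, -9, -43]
  [-33, -19, 46, 27, -18, 36, -45, 39] -> [33, 19, -46, -27, 18, -36, 45, -39] -> [-46, -27, -36, -39] -> [46, 27, 36, 39] -> [49, 30, 39, 42] -> [-49, -30, -39, -42] -> [-42, -39, -30, -49]
  [-49, 40, 45, -31, 26] -> [49, -40, -45, 31, -26] -> [-40, -45, -26] -> [40, 45, 26] -> [43, 48, 29] -> [-43, -48, -29] -> [-29, -48, -43]
  [-41, -34, 34, 1, 35, -13, -40, -7, -36] -> [41, 34, -34, -1, -35, 13, 40, 7, 36] -> [-34, -1, -35] -> [34, 1, 35] -> [37, 4, 38] -> [-37, -4, -38] -> [-38, -4, -37]
  [-38, -15, 17, -33, 15, 42, 22, -5, -33] -> [38, 15, -17, 33, -15, -42, -22, 5, 33] -> [-17, -15, -42, -22] -> [17, 15, 42, 22] -> [20, 18, 45, 25] -> [-20, -18, -45, -25] -> [-25, -45, -18, -20]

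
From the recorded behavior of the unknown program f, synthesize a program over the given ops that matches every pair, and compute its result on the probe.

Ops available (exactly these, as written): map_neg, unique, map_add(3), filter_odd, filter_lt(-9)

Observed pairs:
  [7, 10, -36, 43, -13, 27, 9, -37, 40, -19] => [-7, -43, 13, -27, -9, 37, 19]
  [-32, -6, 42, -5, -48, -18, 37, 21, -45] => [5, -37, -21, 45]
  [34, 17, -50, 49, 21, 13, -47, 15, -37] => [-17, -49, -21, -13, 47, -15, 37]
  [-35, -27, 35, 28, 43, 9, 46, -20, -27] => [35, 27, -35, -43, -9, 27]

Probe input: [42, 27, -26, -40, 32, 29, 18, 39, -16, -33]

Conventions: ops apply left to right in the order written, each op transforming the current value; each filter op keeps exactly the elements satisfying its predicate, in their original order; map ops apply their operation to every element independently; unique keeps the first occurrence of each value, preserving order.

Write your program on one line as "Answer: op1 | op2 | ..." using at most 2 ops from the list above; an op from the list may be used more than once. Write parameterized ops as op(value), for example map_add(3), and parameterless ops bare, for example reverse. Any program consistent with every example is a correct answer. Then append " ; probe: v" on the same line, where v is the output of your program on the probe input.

map_neg | filter_odd ; probe: [-27, -29, -39, 33]

Check, running the answer program on each example:
  [7, 10, -36, 43, -13, 27, 9, -37, 40, -19] -> [-7, -10, 36, -43, 13, -27, -9, 37, -40, 19] -> [-7, -43, 13, -27, -9, 37, 19]
  [-32, -6, 42, -5, -48, -18, 37, 21, -45] -> [32, 6, -42, 5, 48, 18, -37, -21, 45] -> [5, -37, -21, 45]
  [34, 17, -50, 49, 21, 13, -47, 15, -37] -> [-34, -17, 50, -49, -21, -13, 47, -15, 37] -> [-17, -49, -21, -13, 47, -15, 37]
  [-35, -27, 35, 28, 43, 9, 46, -20, -27] -> [35, 27, -35, -28, -43, -9, -46, 20, 27] -> [35, 27, -35, -43, -9, 27]
  probe: [42, 27, -26, -40, 32, 29, 18, 39, -16, -33] -> [-42, -27, 26, 40, -32, -29, -18, -39, 16, 33] -> [-27, -29, -39, 33]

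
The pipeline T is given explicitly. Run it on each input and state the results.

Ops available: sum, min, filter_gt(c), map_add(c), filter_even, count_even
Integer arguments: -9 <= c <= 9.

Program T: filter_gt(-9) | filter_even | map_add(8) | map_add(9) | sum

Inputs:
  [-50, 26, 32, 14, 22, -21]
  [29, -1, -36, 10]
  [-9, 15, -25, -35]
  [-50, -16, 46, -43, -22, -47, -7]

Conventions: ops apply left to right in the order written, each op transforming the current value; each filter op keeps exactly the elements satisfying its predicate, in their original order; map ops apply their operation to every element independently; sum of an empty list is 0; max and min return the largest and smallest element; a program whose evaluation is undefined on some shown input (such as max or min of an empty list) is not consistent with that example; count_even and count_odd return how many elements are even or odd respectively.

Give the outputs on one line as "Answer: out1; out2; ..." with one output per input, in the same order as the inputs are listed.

Execution, op by op:
  [-50, 26, 32, 14, 22, -21] -> [26, 32, 14, 22] -> [26, 32, 14, 22] -> [34, 40, 22, 30] -> [43, 49, 31, 39] -> 162
  [29, -1, -36, 10] -> [29, -1, 10] -> [10] -> [18] -> [27] -> 27
  [-9, 15, -25, -35] -> [15] -> [] -> [] -> [] -> 0
  [-50, -16, 46, -43, -22, -47, -7] -> [46, -7] -> [46] -> [54] -> [63] -> 63

162; 27; 0; 63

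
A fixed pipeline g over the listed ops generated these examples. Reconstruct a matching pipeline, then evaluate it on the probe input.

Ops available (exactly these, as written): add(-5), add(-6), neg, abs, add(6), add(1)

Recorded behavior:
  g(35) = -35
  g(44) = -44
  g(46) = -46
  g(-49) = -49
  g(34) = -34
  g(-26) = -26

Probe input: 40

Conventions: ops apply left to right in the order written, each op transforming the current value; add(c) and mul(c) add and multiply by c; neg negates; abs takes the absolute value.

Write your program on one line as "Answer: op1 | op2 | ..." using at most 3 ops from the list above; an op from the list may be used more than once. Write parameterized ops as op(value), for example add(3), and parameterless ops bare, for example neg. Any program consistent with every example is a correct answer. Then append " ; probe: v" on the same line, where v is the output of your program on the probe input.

neg | abs | neg ; probe: -40

Check, running the answer program on each example:
  35 -> -35 -> 35 -> -35
  44 -> -44 -> 44 -> -44
  46 -> -46 -> 46 -> -46
  -49 -> 49 -> 49 -> -49
  34 -> -34 -> 34 -> -34
  -26 -> 26 -> 26 -> -26
  probe: 40 -> -40 -> 40 -> -40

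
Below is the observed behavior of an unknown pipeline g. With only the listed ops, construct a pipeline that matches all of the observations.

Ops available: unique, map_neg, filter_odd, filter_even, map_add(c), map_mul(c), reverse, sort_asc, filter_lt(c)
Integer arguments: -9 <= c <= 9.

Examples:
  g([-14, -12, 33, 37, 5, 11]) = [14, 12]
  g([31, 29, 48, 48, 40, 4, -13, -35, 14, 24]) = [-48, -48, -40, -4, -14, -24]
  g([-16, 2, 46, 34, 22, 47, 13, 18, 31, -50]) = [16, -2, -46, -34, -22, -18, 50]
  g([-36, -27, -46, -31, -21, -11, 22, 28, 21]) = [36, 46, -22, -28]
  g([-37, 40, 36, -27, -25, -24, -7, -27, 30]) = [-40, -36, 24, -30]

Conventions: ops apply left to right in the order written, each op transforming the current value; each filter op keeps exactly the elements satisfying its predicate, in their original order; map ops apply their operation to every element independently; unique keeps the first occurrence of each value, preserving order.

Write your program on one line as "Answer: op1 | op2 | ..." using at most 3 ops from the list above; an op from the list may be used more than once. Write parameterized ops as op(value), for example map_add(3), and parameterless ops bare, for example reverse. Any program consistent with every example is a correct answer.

map_neg | filter_even

Check, running the answer program on each example:
  [-14, -12, 33, 37, 5, 11] -> [14, 12, -33, -37, -5, -11] -> [14, 12]
  [31, 29, 48, 48, 40, 4, -13, -35, 14, 24] -> [-31, -29, -48, -48, -40, -4, 13, 35, -14, -24] -> [-48, -48, -40, -4, -14, -24]
  [-16, 2, 46, 34, 22, 47, 13, 18, 31, -50] -> [16, -2, -46, -34, -22, -47, -13, -18, -31, 50] -> [16, -2, -46, -34, -22, -18, 50]
  [-36, -27, -46, -31, -21, -11, 22, 28, 21] -> [36, 27, 46, 31, 21, 11, -22, -28, -21] -> [36, 46, -22, -28]
  [-37, 40, 36, -27, -25, -24, -7, -27, 30] -> [37, -40, -36, 27, 25, 24, 7, 27, -30] -> [-40, -36, 24, -30]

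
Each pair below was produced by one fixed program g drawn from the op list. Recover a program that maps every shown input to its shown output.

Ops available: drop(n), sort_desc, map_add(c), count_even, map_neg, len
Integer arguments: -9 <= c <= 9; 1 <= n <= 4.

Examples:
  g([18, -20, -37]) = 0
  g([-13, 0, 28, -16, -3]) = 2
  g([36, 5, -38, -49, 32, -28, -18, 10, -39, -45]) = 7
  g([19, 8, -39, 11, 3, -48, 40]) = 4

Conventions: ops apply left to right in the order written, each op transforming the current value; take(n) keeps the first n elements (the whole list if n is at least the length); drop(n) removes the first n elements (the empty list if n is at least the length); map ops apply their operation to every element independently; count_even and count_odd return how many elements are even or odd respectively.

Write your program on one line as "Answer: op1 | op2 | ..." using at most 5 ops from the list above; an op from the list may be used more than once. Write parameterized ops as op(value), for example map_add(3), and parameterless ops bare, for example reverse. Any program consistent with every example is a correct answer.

sort_desc | map_add(-1) | drop(3) | len

Check, running the answer program on each example:
  [18, -20, -37] -> [18, -20, -37] -> [17, -21, -38] -> [] -> 0
  [-13, 0, 28, -16, -3] -> [28, 0, -3, -13, -16] -> [27, -1, -4, -14, -17] -> [-14, -17] -> 2
  [36, 5, -38, -49, 32, -28, -18, 10, -39, -45] -> [36, 32, 10, 5, -18, -28, -38, -39, -45, -49] -> [35, 31, 9, 4, -19, -29, -39, -40, -46, -50] -> [4, -19, -29, -39, -40, -46, -50] -> 7
  [19, 8, -39, 11, 3, -48, 40] -> [40, 19, 11, 8, 3, -39, -48] -> [39, 18, 10, 7, 2, -40, -49] -> [7, 2, -40, -49] -> 4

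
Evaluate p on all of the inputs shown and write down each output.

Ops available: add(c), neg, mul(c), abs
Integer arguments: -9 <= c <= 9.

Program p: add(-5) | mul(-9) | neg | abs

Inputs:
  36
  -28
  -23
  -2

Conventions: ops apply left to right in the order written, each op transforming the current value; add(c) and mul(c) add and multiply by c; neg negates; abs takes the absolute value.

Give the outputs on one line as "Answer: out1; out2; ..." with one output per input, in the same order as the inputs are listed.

Execution, op by op:
  36 -> 31 -> -279 -> 279 -> 279
  -28 -> -33 -> 297 -> -297 -> 297
  -23 -> -28 -> 252 -> -252 -> 252
  -2 -> -7 -> 63 -> -63 -> 63

279; 297; 252; 63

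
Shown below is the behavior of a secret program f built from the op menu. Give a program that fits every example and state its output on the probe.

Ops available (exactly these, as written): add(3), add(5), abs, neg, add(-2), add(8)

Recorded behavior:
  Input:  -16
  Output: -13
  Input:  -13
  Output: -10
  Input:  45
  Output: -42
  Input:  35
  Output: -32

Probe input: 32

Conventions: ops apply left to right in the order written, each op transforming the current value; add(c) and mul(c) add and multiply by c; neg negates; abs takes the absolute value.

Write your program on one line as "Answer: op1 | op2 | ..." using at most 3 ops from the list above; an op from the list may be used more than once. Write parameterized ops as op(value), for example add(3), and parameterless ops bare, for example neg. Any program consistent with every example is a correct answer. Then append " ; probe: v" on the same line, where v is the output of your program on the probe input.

abs | neg | add(3) ; probe: -29

Check, running the answer program on each example:
  -16 -> 16 -> -16 -> -13
  -13 -> 13 -> -13 -> -10
  45 -> 45 -> -45 -> -42
  35 -> 35 -> -35 -> -32
  probe: 32 -> 32 -> -32 -> -29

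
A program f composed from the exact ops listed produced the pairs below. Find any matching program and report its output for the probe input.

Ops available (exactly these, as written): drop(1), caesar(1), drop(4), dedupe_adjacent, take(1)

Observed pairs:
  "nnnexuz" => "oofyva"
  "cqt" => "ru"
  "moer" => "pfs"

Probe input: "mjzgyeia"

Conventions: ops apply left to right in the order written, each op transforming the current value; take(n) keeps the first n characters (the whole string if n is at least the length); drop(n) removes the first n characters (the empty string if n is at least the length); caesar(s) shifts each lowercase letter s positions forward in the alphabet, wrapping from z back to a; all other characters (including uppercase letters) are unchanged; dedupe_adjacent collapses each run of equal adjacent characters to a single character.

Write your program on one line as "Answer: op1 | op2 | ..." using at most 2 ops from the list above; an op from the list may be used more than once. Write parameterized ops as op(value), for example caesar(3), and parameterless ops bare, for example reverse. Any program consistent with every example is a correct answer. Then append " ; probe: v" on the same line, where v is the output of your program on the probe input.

caesar(1) | drop(1) ; probe: "kahzfjb"

Check, running the answer program on each example:
  "nnnexuz" -> "ooofyva" -> "oofyva"
  "cqt" -> "dru" -> "ru"
  "moer" -> "npfs" -> "pfs"
  probe: "mjzgyeia" -> "nkahzfjb" -> "kahzfjb"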